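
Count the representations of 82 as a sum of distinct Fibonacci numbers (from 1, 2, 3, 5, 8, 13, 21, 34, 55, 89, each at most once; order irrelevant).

6

Each representation comes from the Zeckendorf form by replacing some F_k with F_{k−1} + F_{k−2} where possible.
82 = 55+21+5+1 = 55+21+3+2+1 = 55+13+8+5+1 = 55+13+8+3+2+1 = 34+21+13+8+5+1 = … (1 more), for 6 in all.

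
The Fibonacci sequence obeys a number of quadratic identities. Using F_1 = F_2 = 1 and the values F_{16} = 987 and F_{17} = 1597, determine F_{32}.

By the doubling identity F_{2k} = F_k(2F_{k+1} − F_k): F_{32} = 987·(2·1597 − 987) = 987·2207 = 2178309.

2178309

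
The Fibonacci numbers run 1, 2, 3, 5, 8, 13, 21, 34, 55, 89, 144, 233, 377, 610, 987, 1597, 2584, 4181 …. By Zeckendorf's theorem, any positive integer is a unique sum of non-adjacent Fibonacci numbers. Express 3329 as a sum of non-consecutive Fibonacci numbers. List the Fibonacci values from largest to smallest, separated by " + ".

2584 + 610 + 89 + 34 + 8 + 3 + 1

Greedily peel off the largest Fibonacci term at each step:
subtract 2584 from 3329: 745 remains
subtract 610 from 745: 135 remains
subtract 89 from 135: 46 remains
subtract 34 from 46: 12 remains
subtract 8 from 12: 4 remains
subtract 3 from 4: 1 remains
subtract 1 from 1: 0 remains
So 3329 = 2584 + 610 + 89 + 34 + 8 + 3 + 1, with no two terms consecutive in the sequence.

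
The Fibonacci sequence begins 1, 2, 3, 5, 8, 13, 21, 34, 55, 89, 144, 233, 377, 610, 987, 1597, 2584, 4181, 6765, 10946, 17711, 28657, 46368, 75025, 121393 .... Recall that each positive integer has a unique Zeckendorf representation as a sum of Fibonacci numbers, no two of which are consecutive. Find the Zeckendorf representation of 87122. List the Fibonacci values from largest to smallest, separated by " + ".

75025 + 10946 + 987 + 144 + 13 + 5 + 2

75025 ≤ 87122 < 121393, so take 75025; remainder 12097
10946 ≤ 12097 < 17711, so take 10946; remainder 1151
987 ≤ 1151 < 1597, so take 987; remainder 164
144 ≤ 164 < 233, so take 144; remainder 20
13 ≤ 20 < 21, so take 13; remainder 7
5 ≤ 7 < 8, so take 5; remainder 2
2 ≤ 2 < 3, so take 2; remainder 0
So 87122 = 75025 + 10946 + 987 + 144 + 13 + 5 + 2, with no two terms consecutive in the sequence.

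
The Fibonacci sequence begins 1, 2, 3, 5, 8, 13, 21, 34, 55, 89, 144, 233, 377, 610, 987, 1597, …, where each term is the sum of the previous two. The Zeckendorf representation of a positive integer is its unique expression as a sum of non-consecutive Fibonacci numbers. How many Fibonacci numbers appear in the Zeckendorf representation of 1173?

4

Greedy algorithm:
largest Fibonacci ≤ 1173 is 987; 1173 − 987 = 186
largest Fibonacci ≤ 186 is 144; 186 − 144 = 42
largest Fibonacci ≤ 42 is 34; 42 − 34 = 8
largest Fibonacci ≤ 8 is 8; 8 − 8 = 0
1173 = 987 + 144 + 34 + 8, which has 4 terms.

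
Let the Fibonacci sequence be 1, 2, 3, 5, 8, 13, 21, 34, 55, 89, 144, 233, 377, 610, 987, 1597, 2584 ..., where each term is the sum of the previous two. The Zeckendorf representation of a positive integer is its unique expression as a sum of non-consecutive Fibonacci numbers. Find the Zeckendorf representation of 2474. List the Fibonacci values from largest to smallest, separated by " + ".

1597 + 610 + 233 + 34

subtract 1597 from 2474: 877 remains
subtract 610 from 877: 267 remains
subtract 233 from 267: 34 remains
subtract 34 from 34: 0 remains
So 2474 = 1597 + 610 + 233 + 34, with no two terms consecutive in the sequence.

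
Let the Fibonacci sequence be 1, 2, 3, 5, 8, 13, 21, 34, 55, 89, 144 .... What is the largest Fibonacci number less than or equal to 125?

89 ≤ 125 < 144, so the largest Fibonacci number not exceeding 125 is 89.

89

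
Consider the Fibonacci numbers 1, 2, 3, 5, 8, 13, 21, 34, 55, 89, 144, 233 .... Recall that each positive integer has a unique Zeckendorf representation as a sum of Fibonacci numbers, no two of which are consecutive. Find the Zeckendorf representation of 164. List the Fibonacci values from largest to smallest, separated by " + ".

144 + 13 + 5 + 2

largest Fibonacci ≤ 164 is 144; 164 − 144 = 20
largest Fibonacci ≤ 20 is 13; 20 − 13 = 7
largest Fibonacci ≤ 7 is 5; 7 − 5 = 2
largest Fibonacci ≤ 2 is 2; 2 − 2 = 0
So 164 = 144 + 13 + 5 + 2, with no two terms consecutive in the sequence.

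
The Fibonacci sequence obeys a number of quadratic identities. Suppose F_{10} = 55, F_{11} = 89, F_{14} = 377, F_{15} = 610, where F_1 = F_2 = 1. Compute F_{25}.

By the addition formula F_{m+n} = F_m F_{n+1} + F_{m−1} F_n with m=15, n=10: F_{25} = 610·89 + 377·55 = 54290 + 20735 = 75025.

75025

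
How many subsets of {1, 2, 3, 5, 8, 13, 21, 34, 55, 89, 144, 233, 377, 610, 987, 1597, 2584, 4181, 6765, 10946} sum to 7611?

54

Starting from the Zeckendorf form and repeatedly splitting a term F_k into F_{k−1} + F_{k−2} (when neither is already used) reaches every representation.
7611 = 6765+610+233+3 = 6765+610+233+2+1 = 6765+610+144+89+3 = 6765+610+144+89+2+1 = 6765+610+144+55+34+3 = … (49 more), for 54 in all.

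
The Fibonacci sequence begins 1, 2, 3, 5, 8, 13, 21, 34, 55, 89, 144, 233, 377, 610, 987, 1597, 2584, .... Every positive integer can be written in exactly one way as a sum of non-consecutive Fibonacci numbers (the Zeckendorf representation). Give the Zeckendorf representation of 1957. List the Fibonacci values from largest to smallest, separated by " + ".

subtract 1597 from 1957: 360 remains
subtract 233 from 360: 127 remains
subtract 89 from 127: 38 remains
subtract 34 from 38: 4 remains
subtract 3 from 4: 1 remains
subtract 1 from 1: 0 remains
So 1957 = 1597 + 233 + 89 + 34 + 3 + 1, with no two terms consecutive in the sequence.

1597 + 233 + 89 + 34 + 3 + 1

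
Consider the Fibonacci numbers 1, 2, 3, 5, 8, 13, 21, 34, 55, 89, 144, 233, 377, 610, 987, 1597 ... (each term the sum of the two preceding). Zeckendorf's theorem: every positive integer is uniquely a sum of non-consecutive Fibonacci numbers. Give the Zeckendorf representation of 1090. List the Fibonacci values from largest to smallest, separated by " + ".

1090: greatest Fibonacci not exceeding it is 987, leaving 103
103: greatest Fibonacci not exceeding it is 89, leaving 14
14: greatest Fibonacci not exceeding it is 13, leaving 1
1: greatest Fibonacci not exceeding it is 1, leaving 0
So 1090 = 987 + 89 + 13 + 1, with no two terms consecutive in the sequence.

987 + 89 + 13 + 1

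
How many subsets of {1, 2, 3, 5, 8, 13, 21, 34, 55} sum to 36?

Each representation comes from the Zeckendorf form by replacing some F_k with F_{k−1} + F_{k−2} where possible.
36 = 34+2 = 21+13+2 = 21+8+5+2 — 3 representations.

3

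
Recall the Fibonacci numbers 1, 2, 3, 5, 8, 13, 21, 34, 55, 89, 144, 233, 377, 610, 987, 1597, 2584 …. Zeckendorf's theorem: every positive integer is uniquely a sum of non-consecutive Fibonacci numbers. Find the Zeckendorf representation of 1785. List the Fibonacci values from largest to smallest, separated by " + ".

subtract 1597 from 1785: 188 remains
subtract 144 from 188: 44 remains
subtract 34 from 44: 10 remains
subtract 8 from 10: 2 remains
subtract 2 from 2: 0 remains
So 1785 = 1597 + 144 + 34 + 8 + 2, with no two terms consecutive in the sequence.

1597 + 144 + 34 + 8 + 2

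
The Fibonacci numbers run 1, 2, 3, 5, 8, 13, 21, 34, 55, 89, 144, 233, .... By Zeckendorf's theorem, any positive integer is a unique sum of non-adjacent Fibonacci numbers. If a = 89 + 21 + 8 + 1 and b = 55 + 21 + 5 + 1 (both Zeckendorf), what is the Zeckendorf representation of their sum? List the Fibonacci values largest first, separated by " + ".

The two numbers are 119 and 82, so their sum is 201.
Repeatedly subtract the largest Fibonacci number that fits:
largest Fibonacci ≤ 201 is 144; 201 − 144 = 57
largest Fibonacci ≤ 57 is 55; 57 − 55 = 2
largest Fibonacci ≤ 2 is 2; 2 − 2 = 0

144 + 55 + 2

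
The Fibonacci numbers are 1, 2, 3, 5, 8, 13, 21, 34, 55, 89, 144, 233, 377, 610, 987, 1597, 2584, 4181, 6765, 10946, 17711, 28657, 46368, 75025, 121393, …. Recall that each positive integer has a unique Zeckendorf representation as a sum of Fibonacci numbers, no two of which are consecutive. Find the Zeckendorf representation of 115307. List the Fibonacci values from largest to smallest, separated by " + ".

115307 − 75025 = 40282
40282 − 28657 = 11625
11625 − 10946 = 679
679 − 610 = 69
69 − 55 = 14
14 − 13 = 1
1 − 1 = 0
So 115307 = 75025 + 28657 + 10946 + 610 + 55 + 13 + 1, with no two terms consecutive in the sequence.

75025 + 28657 + 10946 + 610 + 55 + 13 + 1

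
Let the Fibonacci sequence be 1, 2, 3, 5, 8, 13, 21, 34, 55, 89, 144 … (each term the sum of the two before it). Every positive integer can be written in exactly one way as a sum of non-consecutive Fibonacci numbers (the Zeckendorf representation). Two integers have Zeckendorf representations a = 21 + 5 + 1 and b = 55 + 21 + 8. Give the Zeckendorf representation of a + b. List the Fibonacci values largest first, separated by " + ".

The two numbers are 27 and 84, so their sum is 111.
largest Fibonacci ≤ 111 is 89; 111 − 89 = 22
largest Fibonacci ≤ 22 is 21; 22 − 21 = 1
largest Fibonacci ≤ 1 is 1; 1 − 1 = 0

89 + 21 + 1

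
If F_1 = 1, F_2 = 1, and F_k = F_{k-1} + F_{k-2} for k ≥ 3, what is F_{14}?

377

Iterating the recurrence up to F_{10} = 55 and F_{9} = 34:
F_{11} = F_{10} + F_{9} = 55 + 34 = 89
F_{12} = F_{11} + F_{10} = 89 + 55 = 144
F_{13} = F_{12} + F_{11} = 144 + 89 = 233
F_{14} = F_{13} + F_{12} = 233 + 144 = 377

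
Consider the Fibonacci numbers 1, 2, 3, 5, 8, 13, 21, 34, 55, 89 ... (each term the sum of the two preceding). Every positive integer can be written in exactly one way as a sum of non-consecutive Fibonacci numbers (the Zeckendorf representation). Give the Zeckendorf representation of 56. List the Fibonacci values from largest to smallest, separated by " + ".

55 + 1

56: greatest Fibonacci not exceeding it is 55, leaving 1
1: greatest Fibonacci not exceeding it is 1, leaving 0
So 56 = 55 + 1, with no two terms consecutive in the sequence.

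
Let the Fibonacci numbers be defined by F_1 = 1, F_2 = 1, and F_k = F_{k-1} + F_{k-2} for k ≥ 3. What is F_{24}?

46368

Iterating the recurrence up to F_{16} = 987 and F_{15} = 610:
F_{17} = F_{16} + F_{15} = 987 + 610 = 1597
F_{18} = F_{17} + F_{16} = 1597 + 987 = 2584
F_{19} = F_{18} + F_{17} = 2584 + 1597 = 4181
F_{20} = F_{19} + F_{18} = 4181 + 2584 = 6765
F_{21} = F_{20} + F_{19} = 6765 + 4181 = 10946
F_{22} = F_{21} + F_{20} = 10946 + 6765 = 17711
F_{23} = F_{22} + F_{21} = 17711 + 10946 = 28657
F_{24} = F_{23} + F_{22} = 28657 + 17711 = 46368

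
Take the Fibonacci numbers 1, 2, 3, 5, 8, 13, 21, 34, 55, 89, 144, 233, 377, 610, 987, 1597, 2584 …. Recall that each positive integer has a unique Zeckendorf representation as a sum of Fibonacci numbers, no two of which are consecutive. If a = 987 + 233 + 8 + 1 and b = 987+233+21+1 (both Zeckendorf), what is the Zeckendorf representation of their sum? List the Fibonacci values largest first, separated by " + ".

The two numbers are 1229 and 1242, so their sum is 2471.
Repeatedly subtract the largest Fibonacci number that fits:
subtract 1597 from 2471: 874 remains
subtract 610 from 874: 264 remains
subtract 233 from 264: 31 remains
subtract 21 from 31: 10 remains
subtract 8 from 10: 2 remains
subtract 2 from 2: 0 remains

1597 + 610 + 233 + 21 + 8 + 2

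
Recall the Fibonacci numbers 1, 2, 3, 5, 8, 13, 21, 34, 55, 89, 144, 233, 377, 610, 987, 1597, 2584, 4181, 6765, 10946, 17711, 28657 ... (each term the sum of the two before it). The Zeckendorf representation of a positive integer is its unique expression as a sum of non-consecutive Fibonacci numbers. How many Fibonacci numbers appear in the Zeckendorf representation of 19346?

5

Repeatedly subtract the largest Fibonacci number that fits:
largest Fibonacci ≤ 19346 is 17711; 19346 − 17711 = 1635
largest Fibonacci ≤ 1635 is 1597; 1635 − 1597 = 38
largest Fibonacci ≤ 38 is 34; 38 − 34 = 4
largest Fibonacci ≤ 4 is 3; 4 − 3 = 1
largest Fibonacci ≤ 1 is 1; 1 − 1 = 0
19346 = 17711 + 1597 + 34 + 3 + 1, which has 5 terms.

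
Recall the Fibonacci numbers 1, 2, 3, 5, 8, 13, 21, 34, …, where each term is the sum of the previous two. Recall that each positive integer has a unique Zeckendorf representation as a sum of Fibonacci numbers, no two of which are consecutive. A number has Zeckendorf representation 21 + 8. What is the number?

29

21 + 8 = 29.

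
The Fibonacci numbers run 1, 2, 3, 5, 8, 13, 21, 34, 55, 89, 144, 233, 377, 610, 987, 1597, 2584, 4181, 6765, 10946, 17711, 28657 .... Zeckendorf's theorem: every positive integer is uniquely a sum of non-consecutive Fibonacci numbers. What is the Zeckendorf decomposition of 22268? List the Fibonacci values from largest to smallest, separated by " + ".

22268: greatest Fibonacci not exceeding it is 17711, leaving 4557
4557: greatest Fibonacci not exceeding it is 4181, leaving 376
376: greatest Fibonacci not exceeding it is 233, leaving 143
143: greatest Fibonacci not exceeding it is 89, leaving 54
54: greatest Fibonacci not exceeding it is 34, leaving 20
20: greatest Fibonacci not exceeding it is 13, leaving 7
7: greatest Fibonacci not exceeding it is 5, leaving 2
2: greatest Fibonacci not exceeding it is 2, leaving 0
So 22268 = 17711 + 4181 + 233 + 89 + 34 + 13 + 5 + 2, with no two terms consecutive in the sequence.

17711 + 4181 + 233 + 89 + 34 + 13 + 5 + 2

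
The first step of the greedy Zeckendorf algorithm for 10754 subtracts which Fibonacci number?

6765

6765 ≤ 10754 < 10946, so the largest Fibonacci number not exceeding 10754 is 6765.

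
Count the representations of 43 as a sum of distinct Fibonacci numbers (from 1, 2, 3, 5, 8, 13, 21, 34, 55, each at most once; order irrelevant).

43 = 34+8+1 = 34+5+3+1 = 21+13+8+1 = 21+13+5+3+1 — 4 representations.

4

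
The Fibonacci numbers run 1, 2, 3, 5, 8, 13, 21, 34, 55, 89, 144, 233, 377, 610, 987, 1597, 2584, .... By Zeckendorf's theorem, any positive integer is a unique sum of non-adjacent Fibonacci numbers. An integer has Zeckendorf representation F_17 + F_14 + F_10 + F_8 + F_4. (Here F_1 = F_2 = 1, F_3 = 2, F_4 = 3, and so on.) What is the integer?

F_17 + F_14 + F_10 + F_8 + F_4 = 1597 + 377 + 55 + 21 + 3 = 2053.

2053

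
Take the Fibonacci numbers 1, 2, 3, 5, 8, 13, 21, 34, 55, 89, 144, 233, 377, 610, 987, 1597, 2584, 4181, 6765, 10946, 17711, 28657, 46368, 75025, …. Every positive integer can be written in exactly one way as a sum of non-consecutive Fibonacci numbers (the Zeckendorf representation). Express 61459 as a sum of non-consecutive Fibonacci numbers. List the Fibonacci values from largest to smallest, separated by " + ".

Greedy algorithm:
46368 ≤ 61459 < 75025, so take 46368; remainder 15091
10946 ≤ 15091 < 17711, so take 10946; remainder 4145
2584 ≤ 4145 < 4181, so take 2584; remainder 1561
987 ≤ 1561 < 1597, so take 987; remainder 574
377 ≤ 574 < 610, so take 377; remainder 197
144 ≤ 197 < 233, so take 144; remainder 53
34 ≤ 53 < 55, so take 34; remainder 19
13 ≤ 19 < 21, so take 13; remainder 6
5 ≤ 6 < 8, so take 5; remainder 1
1 ≤ 1 < 2, so take 1; remainder 0
So 61459 = 46368 + 10946 + 2584 + 987 + 377 + 144 + 34 + 13 + 5 + 1, with no two terms consecutive in the sequence.

46368 + 10946 + 2584 + 987 + 377 + 144 + 34 + 13 + 5 + 1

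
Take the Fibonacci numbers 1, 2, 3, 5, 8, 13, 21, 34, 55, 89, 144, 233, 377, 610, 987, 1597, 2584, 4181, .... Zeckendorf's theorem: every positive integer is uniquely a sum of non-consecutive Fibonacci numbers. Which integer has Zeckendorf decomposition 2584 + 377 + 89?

3050

2584 + 377 + 89 = 3050.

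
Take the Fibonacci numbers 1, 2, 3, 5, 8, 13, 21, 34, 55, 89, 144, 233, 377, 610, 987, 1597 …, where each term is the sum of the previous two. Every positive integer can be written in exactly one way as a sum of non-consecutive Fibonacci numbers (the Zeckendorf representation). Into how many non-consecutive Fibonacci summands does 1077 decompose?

3

subtract 987 from 1077: 90 remains
subtract 89 from 90: 1 remains
subtract 1 from 1: 0 remains
1077 = 987 + 89 + 1, which has 3 terms.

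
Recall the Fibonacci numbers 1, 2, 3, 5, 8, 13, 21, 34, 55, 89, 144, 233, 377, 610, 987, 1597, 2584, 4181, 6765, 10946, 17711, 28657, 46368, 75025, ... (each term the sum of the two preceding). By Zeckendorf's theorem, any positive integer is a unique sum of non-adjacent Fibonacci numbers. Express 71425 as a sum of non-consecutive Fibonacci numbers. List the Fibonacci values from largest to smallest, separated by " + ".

46368 + 17711 + 6765 + 377 + 144 + 55 + 5

largest Fibonacci ≤ 71425 is 46368; 71425 − 46368 = 25057
largest Fibonacci ≤ 25057 is 17711; 25057 − 17711 = 7346
largest Fibonacci ≤ 7346 is 6765; 7346 − 6765 = 581
largest Fibonacci ≤ 581 is 377; 581 − 377 = 204
largest Fibonacci ≤ 204 is 144; 204 − 144 = 60
largest Fibonacci ≤ 60 is 55; 60 − 55 = 5
largest Fibonacci ≤ 5 is 5; 5 − 5 = 0
So 71425 = 46368 + 17711 + 6765 + 377 + 144 + 55 + 5, with no two terms consecutive in the sequence.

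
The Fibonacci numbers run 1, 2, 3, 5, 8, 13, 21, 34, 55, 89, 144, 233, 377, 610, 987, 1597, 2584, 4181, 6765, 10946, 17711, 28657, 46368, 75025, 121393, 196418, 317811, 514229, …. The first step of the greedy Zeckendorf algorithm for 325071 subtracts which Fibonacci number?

317811

317811 ≤ 325071 < 514229, so the largest Fibonacci number not exceeding 325071 is 317811.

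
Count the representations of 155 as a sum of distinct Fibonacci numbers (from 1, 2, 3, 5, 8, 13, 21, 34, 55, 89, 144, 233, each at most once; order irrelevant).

10

Starting from the Zeckendorf form and repeatedly splitting a term F_k into F_{k−1} + F_{k−2} (when neither is already used) reaches every representation.
155 = 144+8+3 = 144+8+2+1 = 89+55+8+3 = … (7 more), for 10 in all.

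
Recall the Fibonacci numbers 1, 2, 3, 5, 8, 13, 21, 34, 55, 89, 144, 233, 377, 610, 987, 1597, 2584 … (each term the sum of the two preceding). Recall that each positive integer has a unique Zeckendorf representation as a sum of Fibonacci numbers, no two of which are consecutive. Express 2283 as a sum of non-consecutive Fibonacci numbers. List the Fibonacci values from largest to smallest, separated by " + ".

2283 − 1597 = 686
686 − 610 = 76
76 − 55 = 21
21 − 21 = 0
So 2283 = 1597 + 610 + 55 + 21, with no two terms consecutive in the sequence.

1597 + 610 + 55 + 21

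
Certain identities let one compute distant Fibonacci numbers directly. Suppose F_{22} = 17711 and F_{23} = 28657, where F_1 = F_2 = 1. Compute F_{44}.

701408733

By the doubling identity F_{2k} = F_k(2F_{k+1} − F_k): F_{44} = 17711·(2·28657 − 17711) = 17711·39603 = 701408733.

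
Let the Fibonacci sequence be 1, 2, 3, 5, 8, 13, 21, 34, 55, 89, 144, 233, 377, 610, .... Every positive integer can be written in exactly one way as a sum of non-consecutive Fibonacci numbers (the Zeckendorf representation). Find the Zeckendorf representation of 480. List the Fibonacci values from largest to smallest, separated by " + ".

377 + 89 + 13 + 1

take 377 (≤ 480); 480 − 377 = 103
take 89 (≤ 103); 103 − 89 = 14
take 13 (≤ 14); 14 − 13 = 1
take 1 (≤ 1); 1 − 1 = 0
So 480 = 377 + 89 + 13 + 1, with no two terms consecutive in the sequence.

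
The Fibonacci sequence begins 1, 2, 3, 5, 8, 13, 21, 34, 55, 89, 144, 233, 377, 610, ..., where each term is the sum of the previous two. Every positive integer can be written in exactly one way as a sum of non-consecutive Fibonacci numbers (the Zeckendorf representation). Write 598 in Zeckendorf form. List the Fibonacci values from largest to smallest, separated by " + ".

377 + 144 + 55 + 21 + 1

Greedy algorithm:
take 377 (≤ 598); 598 − 377 = 221
take 144 (≤ 221); 221 − 144 = 77
take 55 (≤ 77); 77 − 55 = 22
take 21 (≤ 22); 22 − 21 = 1
take 1 (≤ 1); 1 − 1 = 0
So 598 = 377 + 144 + 55 + 21 + 1, with no two terms consecutive in the sequence.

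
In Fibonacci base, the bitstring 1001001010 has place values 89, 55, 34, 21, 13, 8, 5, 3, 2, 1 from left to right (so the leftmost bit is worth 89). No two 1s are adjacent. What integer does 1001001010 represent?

Summing the place values of the 1 bits: 89 + 21 + 5 + 2 = 117.

117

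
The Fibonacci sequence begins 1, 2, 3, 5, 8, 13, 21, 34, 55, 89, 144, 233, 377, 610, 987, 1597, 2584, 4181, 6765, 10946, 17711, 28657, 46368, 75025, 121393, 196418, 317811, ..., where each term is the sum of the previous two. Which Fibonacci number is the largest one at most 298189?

196418

196418 ≤ 298189 < 317811, so the largest Fibonacci number not exceeding 298189 is 196418.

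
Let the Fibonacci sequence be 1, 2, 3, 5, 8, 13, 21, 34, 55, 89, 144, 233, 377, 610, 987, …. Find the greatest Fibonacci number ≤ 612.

610 ≤ 612 < 987, so the largest Fibonacci number not exceeding 612 is 610.

610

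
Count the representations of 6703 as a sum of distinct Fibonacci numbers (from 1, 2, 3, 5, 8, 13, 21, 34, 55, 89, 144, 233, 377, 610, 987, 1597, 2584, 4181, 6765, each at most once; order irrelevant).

30

Starting from the Zeckendorf form and repeatedly splitting a term F_k into F_{k−1} + F_{k−2} (when neither is already used) reaches every representation.
6703 = 4181+1597+610+233+55+21+5+1 = 4181+1597+610+233+55+21+3+2+1 = 4181+1597+610+233+55+13+8+5+1 = … (27 more), for 30 in all.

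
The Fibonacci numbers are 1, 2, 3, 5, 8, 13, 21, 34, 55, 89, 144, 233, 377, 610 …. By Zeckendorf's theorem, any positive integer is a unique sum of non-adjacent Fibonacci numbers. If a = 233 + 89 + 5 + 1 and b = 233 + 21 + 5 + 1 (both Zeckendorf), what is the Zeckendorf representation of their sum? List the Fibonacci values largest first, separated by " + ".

377 + 144 + 55 + 8 + 3 + 1

The two numbers are 328 and 260, so their sum is 588.
377 ≤ 588 < 610, so take 377; remainder 211
144 ≤ 211 < 233, so take 144; remainder 67
55 ≤ 67 < 89, so take 55; remainder 12
8 ≤ 12 < 13, so take 8; remainder 4
3 ≤ 4 < 5, so take 3; remainder 1
1 ≤ 1 < 2, so take 1; remainder 0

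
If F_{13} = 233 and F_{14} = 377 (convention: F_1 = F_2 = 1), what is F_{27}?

By F_{2k+1} = F_k² + F_{k+1}²: F_{27} = 233² + 377² = 54289 + 142129 = 196418.

196418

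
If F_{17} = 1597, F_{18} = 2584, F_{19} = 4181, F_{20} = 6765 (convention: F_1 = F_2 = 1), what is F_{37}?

By the addition formula F_{m+n} = F_m F_{n+1} + F_{m−1} F_n with m=18, n=19: F_{37} = 2584·6765 + 1597·4181 = 17480760 + 6677057 = 24157817.

24157817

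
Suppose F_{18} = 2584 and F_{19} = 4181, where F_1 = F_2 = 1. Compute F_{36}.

By the doubling identity F_{2k} = F_k(2F_{k+1} − F_k): F_{36} = 2584·(2·4181 − 2584) = 2584·5778 = 14930352.

14930352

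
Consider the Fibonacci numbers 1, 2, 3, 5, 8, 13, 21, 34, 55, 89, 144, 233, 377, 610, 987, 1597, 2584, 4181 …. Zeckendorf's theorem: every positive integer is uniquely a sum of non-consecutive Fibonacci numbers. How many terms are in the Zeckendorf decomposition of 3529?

3529 − 2584 = 945
945 − 610 = 335
335 − 233 = 102
102 − 89 = 13
13 − 13 = 0
3529 = 2584 + 610 + 233 + 89 + 13, which has 5 terms.

5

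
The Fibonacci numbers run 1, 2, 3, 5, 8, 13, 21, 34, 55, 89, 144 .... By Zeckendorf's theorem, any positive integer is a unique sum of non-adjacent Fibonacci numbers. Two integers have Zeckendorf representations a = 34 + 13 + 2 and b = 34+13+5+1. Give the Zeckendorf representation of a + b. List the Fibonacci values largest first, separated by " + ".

The two numbers are 49 and 53, so their sum is 102.
Greedy algorithm:
subtract 89 from 102: 13 remains
subtract 13 from 13: 0 remains

89 + 13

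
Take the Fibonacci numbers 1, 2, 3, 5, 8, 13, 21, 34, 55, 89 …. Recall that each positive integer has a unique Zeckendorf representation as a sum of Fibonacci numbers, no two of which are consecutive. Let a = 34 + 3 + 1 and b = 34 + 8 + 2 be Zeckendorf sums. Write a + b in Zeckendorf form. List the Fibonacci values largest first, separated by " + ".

55 + 21 + 5 + 1

The two numbers are 38 and 44, so their sum is 82.
55 ≤ 82 < 89, so take 55; remainder 27
21 ≤ 27 < 34, so take 21; remainder 6
5 ≤ 6 < 8, so take 5; remainder 1
1 ≤ 1 < 2, so take 1; remainder 0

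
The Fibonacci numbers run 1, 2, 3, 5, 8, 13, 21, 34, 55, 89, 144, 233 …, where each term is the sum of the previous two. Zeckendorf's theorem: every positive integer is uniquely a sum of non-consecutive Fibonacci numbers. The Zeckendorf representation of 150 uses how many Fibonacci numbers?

Greedily peel off the largest Fibonacci term at each step:
subtract 144 from 150: 6 remains
subtract 5 from 6: 1 remains
subtract 1 from 1: 0 remains
150 = 144 + 5 + 1, which has 3 terms.

3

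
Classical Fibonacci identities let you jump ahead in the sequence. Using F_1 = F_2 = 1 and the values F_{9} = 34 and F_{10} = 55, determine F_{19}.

4181

By F_{2k+1} = F_k² + F_{k+1}²: F_{19} = 34² + 55² = 1156 + 3025 = 4181.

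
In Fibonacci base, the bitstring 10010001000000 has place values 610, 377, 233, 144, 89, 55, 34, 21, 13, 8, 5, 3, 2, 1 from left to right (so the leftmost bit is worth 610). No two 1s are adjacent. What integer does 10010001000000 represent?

775

Summing the place values of the 1 bits: 610 + 144 + 21 = 775.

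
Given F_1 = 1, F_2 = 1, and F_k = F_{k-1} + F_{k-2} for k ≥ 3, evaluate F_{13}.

233

Iterating the recurrence up to F_{5} = 5 and F_{4} = 3:
F_{6} = F_{5} + F_{4} = 5 + 3 = 8
F_{7} = F_{6} + F_{5} = 8 + 5 = 13
F_{8} = F_{7} + F_{6} = 13 + 8 = 21
F_{9} = F_{8} + F_{7} = 21 + 13 = 34
F_{10} = F_{9} + F_{8} = 34 + 21 = 55
F_{11} = F_{10} + F_{9} = 55 + 34 = 89
F_{12} = F_{11} + F_{10} = 89 + 55 = 144
F_{13} = F_{12} + F_{11} = 144 + 89 = 233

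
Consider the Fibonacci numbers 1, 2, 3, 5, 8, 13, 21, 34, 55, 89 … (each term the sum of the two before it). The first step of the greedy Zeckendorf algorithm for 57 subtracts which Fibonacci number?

55

55 ≤ 57 < 89, so the largest Fibonacci number not exceeding 57 is 55.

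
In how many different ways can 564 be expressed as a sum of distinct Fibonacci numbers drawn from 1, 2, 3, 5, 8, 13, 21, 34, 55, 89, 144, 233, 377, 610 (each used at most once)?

12

Starting from the Zeckendorf form and repeatedly splitting a term F_k into F_{k−1} + F_{k−2} (when neither is already used) reaches every representation.
564 = 377+144+34+8+1 = 377+144+34+5+3+1 = 377+144+21+13+8+1 = 377+89+55+34+8+1 = … (8 more), for 12 in all.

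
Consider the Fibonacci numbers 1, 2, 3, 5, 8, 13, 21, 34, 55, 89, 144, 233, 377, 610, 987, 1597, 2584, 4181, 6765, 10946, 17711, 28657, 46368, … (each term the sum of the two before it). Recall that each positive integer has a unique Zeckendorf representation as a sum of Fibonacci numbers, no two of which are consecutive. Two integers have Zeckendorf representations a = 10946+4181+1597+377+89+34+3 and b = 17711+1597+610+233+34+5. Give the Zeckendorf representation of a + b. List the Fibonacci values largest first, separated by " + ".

The two numbers are 17227 and 20190, so their sum is 37417.
37417 − 28657 = 8760
8760 − 6765 = 1995
1995 − 1597 = 398
398 − 377 = 21
21 − 21 = 0

28657 + 6765 + 1597 + 377 + 21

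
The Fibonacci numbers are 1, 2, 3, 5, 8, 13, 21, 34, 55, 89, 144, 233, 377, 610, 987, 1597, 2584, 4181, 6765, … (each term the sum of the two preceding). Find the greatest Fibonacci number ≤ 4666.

4181 ≤ 4666 < 6765, so the largest Fibonacci number not exceeding 4666 is 4181.

4181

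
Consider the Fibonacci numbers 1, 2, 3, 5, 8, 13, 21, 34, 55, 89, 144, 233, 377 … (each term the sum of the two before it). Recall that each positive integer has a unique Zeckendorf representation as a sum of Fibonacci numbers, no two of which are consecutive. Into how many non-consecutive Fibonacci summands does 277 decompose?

4

largest Fibonacci ≤ 277 is 233; 277 − 233 = 44
largest Fibonacci ≤ 44 is 34; 44 − 34 = 10
largest Fibonacci ≤ 10 is 8; 10 − 8 = 2
largest Fibonacci ≤ 2 is 2; 2 − 2 = 0
277 = 233 + 34 + 8 + 2, which has 4 terms.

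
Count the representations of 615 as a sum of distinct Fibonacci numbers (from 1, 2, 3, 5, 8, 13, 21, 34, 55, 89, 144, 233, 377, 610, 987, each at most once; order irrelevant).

11

615 = 610+5 = 610+3+2 = 377+233+5 = … (8 more), for 11 in all.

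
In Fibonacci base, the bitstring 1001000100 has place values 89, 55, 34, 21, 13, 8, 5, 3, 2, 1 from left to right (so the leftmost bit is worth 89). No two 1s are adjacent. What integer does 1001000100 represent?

Summing the place values of the 1 bits: 89 + 21 + 3 = 113.

113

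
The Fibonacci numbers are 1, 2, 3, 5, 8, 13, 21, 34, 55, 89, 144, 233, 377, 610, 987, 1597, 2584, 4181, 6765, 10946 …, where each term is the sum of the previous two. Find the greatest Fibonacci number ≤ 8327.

6765

6765 ≤ 8327 < 10946, so the largest Fibonacci number not exceeding 8327 is 6765.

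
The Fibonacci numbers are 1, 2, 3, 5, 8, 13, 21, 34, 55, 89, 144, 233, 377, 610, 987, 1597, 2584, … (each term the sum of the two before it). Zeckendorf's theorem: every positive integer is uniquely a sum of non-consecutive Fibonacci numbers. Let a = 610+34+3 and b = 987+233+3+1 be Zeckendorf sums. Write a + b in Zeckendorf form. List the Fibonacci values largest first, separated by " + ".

1597 + 233 + 34 + 5 + 2

The two numbers are 647 and 1224, so their sum is 1871.
1871 − 1597 = 274
274 − 233 = 41
41 − 34 = 7
7 − 5 = 2
2 − 2 = 0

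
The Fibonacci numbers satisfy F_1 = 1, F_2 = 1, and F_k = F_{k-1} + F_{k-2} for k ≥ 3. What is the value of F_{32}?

Iterating the recurrence up to F_{24} = 46368 and F_{23} = 28657:
F_{25} = F_{24} + F_{23} = 46368 + 28657 = 75025
F_{26} = F_{25} + F_{24} = 75025 + 46368 = 121393
F_{27} = F_{26} + F_{25} = 121393 + 75025 = 196418
F_{28} = F_{27} + F_{26} = 196418 + 121393 = 317811
F_{29} = F_{28} + F_{27} = 317811 + 196418 = 514229
F_{30} = F_{29} + F_{28} = 514229 + 317811 = 832040
F_{31} = F_{30} + F_{29} = 832040 + 514229 = 1346269
F_{32} = F_{31} + F_{30} = 1346269 + 832040 = 2178309

2178309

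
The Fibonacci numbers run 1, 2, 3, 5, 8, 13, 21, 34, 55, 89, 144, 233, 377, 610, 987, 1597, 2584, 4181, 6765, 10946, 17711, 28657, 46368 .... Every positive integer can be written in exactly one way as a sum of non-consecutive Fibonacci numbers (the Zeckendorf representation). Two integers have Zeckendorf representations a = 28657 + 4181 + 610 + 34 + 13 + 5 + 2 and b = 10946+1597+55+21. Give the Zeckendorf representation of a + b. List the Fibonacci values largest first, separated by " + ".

The two numbers are 33502 and 12619, so their sum is 46121.
46121 − 28657 = 17464
17464 − 10946 = 6518
6518 − 4181 = 2337
2337 − 1597 = 740
740 − 610 = 130
130 − 89 = 41
41 − 34 = 7
7 − 5 = 2
2 − 2 = 0

28657 + 10946 + 4181 + 1597 + 610 + 89 + 34 + 5 + 2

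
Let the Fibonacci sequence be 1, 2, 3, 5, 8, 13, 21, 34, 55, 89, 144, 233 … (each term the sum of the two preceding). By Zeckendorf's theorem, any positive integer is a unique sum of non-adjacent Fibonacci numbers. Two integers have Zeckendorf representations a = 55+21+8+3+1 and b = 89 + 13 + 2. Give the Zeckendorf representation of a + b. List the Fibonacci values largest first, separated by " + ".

The two numbers are 88 and 104, so their sum is 192.
subtract 144 from 192: 48 remains
subtract 34 from 48: 14 remains
subtract 13 from 14: 1 remains
subtract 1 from 1: 0 remains

144 + 34 + 13 + 1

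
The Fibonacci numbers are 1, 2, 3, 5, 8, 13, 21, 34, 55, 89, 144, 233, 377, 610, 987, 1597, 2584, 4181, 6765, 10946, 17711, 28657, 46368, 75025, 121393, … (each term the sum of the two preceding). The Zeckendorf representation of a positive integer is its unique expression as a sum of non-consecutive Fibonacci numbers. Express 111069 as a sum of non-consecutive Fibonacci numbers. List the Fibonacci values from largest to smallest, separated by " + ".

75025 + 28657 + 6765 + 610 + 8 + 3 + 1

subtract 75025 from 111069: 36044 remains
subtract 28657 from 36044: 7387 remains
subtract 6765 from 7387: 622 remains
subtract 610 from 622: 12 remains
subtract 8 from 12: 4 remains
subtract 3 from 4: 1 remains
subtract 1 from 1: 0 remains
So 111069 = 75025 + 28657 + 6765 + 610 + 8 + 3 + 1, with no two terms consecutive in the sequence.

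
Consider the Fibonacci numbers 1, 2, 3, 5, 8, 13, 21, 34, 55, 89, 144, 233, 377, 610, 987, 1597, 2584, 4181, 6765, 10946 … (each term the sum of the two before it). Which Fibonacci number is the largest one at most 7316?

6765

6765 ≤ 7316 < 10946, so the largest Fibonacci number not exceeding 7316 is 6765.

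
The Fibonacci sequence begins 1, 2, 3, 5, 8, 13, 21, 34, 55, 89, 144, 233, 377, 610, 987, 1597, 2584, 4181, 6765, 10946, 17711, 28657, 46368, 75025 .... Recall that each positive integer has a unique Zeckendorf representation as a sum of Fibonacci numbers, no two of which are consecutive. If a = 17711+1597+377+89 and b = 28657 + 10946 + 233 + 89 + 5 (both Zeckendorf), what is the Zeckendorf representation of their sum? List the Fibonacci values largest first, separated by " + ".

The two numbers are 19774 and 39930, so their sum is 59704.
Repeatedly subtract the largest Fibonacci number that fits:
largest Fibonacci ≤ 59704 is 46368; 59704 − 46368 = 13336
largest Fibonacci ≤ 13336 is 10946; 13336 − 10946 = 2390
largest Fibonacci ≤ 2390 is 1597; 2390 − 1597 = 793
largest Fibonacci ≤ 793 is 610; 793 − 610 = 183
largest Fibonacci ≤ 183 is 144; 183 − 144 = 39
largest Fibonacci ≤ 39 is 34; 39 − 34 = 5
largest Fibonacci ≤ 5 is 5; 5 − 5 = 0

46368 + 10946 + 1597 + 610 + 144 + 34 + 5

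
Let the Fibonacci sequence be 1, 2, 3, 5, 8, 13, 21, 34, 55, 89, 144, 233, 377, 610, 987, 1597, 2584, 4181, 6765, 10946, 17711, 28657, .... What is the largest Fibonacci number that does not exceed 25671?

17711

17711 ≤ 25671 < 28657, so the largest Fibonacci number not exceeding 25671 is 17711.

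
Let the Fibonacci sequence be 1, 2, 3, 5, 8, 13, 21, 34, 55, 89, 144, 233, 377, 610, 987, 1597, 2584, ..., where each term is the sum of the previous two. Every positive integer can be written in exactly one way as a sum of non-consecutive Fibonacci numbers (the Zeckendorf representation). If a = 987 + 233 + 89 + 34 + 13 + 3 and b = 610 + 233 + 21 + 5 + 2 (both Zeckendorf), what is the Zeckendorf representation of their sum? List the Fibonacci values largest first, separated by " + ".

1597 + 610 + 21 + 2

The two numbers are 1359 and 871, so their sum is 2230.
Greedy algorithm:
2230 − 1597 = 633
633 − 610 = 23
23 − 21 = 2
2 − 2 = 0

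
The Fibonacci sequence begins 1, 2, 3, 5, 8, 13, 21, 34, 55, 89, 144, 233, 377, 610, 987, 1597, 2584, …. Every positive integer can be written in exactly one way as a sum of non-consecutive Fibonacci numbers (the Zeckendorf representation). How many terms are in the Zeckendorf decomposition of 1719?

largest Fibonacci ≤ 1719 is 1597; 1719 − 1597 = 122
largest Fibonacci ≤ 122 is 89; 122 − 89 = 33
largest Fibonacci ≤ 33 is 21; 33 − 21 = 12
largest Fibonacci ≤ 12 is 8; 12 − 8 = 4
largest Fibonacci ≤ 4 is 3; 4 − 3 = 1
largest Fibonacci ≤ 1 is 1; 1 − 1 = 0
1719 = 1597 + 89 + 21 + 8 + 3 + 1, which has 6 terms.

6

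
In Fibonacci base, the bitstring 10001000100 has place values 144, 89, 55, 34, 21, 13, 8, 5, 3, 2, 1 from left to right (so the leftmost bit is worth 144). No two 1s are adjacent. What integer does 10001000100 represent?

168

Summing the place values of the 1 bits: 144 + 21 + 3 = 168.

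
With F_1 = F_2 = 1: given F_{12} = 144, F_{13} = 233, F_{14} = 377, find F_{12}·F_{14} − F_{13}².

144·377 − 233² = 54288 − 54289 = -1. (Cassini's identity: F_{k−1}F_{k+1} − F_k² = (−1)^k.)

-1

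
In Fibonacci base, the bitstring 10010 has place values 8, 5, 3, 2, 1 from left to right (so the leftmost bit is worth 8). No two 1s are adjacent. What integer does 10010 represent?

10

Summing the place values of the 1 bits: 8 + 2 = 10.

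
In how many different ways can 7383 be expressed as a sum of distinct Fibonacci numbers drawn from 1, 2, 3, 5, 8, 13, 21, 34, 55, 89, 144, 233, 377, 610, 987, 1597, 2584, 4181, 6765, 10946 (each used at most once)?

7383 = 6765+610+8 = 6765+610+5+3 = 6765+377+233+8 = 6765+610+5+2+1 = … (41 more), for 45 in all.

45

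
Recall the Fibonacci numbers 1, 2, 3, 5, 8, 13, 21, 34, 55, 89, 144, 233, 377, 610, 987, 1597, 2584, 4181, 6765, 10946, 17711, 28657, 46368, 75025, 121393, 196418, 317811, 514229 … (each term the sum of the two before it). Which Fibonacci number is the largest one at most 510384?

317811 ≤ 510384 < 514229, so the largest Fibonacci number not exceeding 510384 is 317811.

317811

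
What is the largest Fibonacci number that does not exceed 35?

34 ≤ 35 < 55, so the largest Fibonacci number not exceeding 35 is 34.

34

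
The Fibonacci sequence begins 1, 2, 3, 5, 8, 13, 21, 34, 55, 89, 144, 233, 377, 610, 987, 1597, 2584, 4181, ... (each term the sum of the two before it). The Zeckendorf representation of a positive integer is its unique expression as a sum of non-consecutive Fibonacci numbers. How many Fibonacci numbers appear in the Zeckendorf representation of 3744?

5

Repeatedly subtract the largest Fibonacci number that fits:
subtract 2584 from 3744: 1160 remains
subtract 987 from 1160: 173 remains
subtract 144 from 173: 29 remains
subtract 21 from 29: 8 remains
subtract 8 from 8: 0 remains
3744 = 2584 + 987 + 144 + 21 + 8, which has 5 terms.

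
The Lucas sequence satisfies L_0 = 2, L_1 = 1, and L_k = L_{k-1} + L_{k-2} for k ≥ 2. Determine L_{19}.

9349

Iterating the recurrence up to L_{11} = 199 and L_{10} = 123:
L_{12} = L_{11} + L_{10} = 199 + 123 = 322
L_{13} = L_{12} + L_{11} = 322 + 199 = 521
L_{14} = L_{13} + L_{12} = 521 + 322 = 843
L_{15} = L_{14} + L_{13} = 843 + 521 = 1364
L_{16} = L_{15} + L_{14} = 1364 + 843 = 2207
L_{17} = L_{16} + L_{15} = 2207 + 1364 = 3571
L_{18} = L_{17} + L_{16} = 3571 + 2207 = 5778
L_{19} = L_{18} + L_{17} = 5778 + 3571 = 9349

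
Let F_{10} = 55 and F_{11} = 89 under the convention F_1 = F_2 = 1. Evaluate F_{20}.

6765

By the doubling identity F_{2k} = F_k(2F_{k+1} − F_k): F_{20} = 55·(2·89 − 55) = 55·123 = 6765.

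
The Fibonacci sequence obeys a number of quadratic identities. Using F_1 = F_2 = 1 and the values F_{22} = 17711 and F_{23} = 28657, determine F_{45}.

By F_{2k+1} = F_k² + F_{k+1}²: F_{45} = 17711² + 28657² = 313679521 + 821223649 = 1134903170.

1134903170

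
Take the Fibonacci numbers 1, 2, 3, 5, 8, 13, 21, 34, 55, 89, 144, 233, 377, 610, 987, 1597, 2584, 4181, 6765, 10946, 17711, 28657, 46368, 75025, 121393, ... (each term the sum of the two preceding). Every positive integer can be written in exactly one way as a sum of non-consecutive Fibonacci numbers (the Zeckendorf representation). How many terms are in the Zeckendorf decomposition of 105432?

6

105432 − 75025 = 30407
30407 − 28657 = 1750
1750 − 1597 = 153
153 − 144 = 9
9 − 8 = 1
1 − 1 = 0
105432 = 75025 + 28657 + 1597 + 144 + 8 + 1, which has 6 terms.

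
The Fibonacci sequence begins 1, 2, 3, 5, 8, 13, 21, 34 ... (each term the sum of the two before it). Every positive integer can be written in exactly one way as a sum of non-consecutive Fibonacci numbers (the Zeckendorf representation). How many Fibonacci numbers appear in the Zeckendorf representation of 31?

3

take 21 (≤ 31); 31 − 21 = 10
take 8 (≤ 10); 10 − 8 = 2
take 2 (≤ 2); 2 − 2 = 0
31 = 21 + 8 + 2, which has 3 terms.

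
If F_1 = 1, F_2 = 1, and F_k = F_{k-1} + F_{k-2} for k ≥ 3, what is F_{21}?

10946

Iterating the recurrence up to F_{16} = 987 and F_{15} = 610:
F_{17} = F_{16} + F_{15} = 987 + 610 = 1597
F_{18} = F_{17} + F_{16} = 1597 + 987 = 2584
F_{19} = F_{18} + F_{17} = 2584 + 1597 = 4181
F_{20} = F_{19} + F_{18} = 4181 + 2584 = 6765
F_{21} = F_{20} + F_{19} = 6765 + 4181 = 10946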